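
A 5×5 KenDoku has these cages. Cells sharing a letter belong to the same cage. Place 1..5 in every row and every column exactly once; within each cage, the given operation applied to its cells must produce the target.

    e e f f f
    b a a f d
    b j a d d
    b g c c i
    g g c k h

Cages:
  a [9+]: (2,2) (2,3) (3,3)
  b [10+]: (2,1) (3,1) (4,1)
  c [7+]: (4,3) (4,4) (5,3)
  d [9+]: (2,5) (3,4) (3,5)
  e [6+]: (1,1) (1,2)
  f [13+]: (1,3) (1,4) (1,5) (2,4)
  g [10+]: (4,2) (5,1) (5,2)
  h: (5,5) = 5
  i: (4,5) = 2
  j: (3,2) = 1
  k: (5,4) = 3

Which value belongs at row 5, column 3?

Cage j is given; hence (3,2) = 1.
Cage i is given; hence (4,5) = 2.
Cage k is given, so (5,4) = 3.
Cage h is given; hence (5,5) = 5.
Row 4 needs a 3, and only (4,1) is open for it.
Column 2 needs a 3, and only (2,2) is open for it.
The 3 cells of cage d must have sum 9; hence (3,5) = 3.
Row 1 needs a 3, and only (1,3) is open for it.
Row 3 needs a 4, and only (3,3) is open for it.
Cage a has sum 9, leaving (2,3) = 2.
2 is placed in column 3, leaving (5,3) = 1.
2 is placed in row 2; hence (2,1) = 5.
Cage b has sum 10, which forces (3,1) = 2.
Row 3 now contains 2, leaving (3,4) = 5.
Cage g needs sum 10, so (4,2) = 4.
1 is placed in column 3, leaving (4,3) = 5.
The 3 cells of cage c must have sum 7, so (4,4) = 1.
Row 5 already has 1, so (5,1) = 4.
Cage g needs sum 10, so (5,2) = 2.
Column 1 now contains 4, which forces (1,1) = 1.
Column 2 now contains 2, leaving (1,2) = 5.
The 4 cells of cage f must have sum 13, so (1,4) = 2.
Cage f needs sum 13, which forces (1,5) = 4.
Column 4 now contains 1, so (2,4) = 4.
The 3 cells of cage d must have sum 9, which forces (2,5) = 1.
The full grid is 1 5 3 2 4 / 5 3 2 4 1 / 2 1 4 5 3 / 3 4 5 1 2 / 4 2 1 3 5.

1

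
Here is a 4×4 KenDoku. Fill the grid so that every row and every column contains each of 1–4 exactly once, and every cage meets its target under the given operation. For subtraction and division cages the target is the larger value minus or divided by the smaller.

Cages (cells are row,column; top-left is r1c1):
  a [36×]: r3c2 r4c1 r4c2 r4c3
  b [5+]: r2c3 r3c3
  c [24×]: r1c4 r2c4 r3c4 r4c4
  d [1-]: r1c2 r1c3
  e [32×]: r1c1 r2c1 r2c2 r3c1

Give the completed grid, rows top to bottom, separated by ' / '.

4 2 1 3 / 2 4 3 1 / 1 3 2 4 / 3 1 4 2

Cage e has product 32, leaving r2c2 = 4.
Cage a needs product 36, so r3c2 = 3.
Column 2 already has 4, so r4c2 = 1.
Column 2 now contains 1, so r1c2 = 2.
Row 4 needs a 2, and only r4c4 is open for it.
The only place for 2 in row 2 is r2c1.
The only place for 2 in row 3 is r3c3.
Cage b's pair has sum 5, leaving r2c3 = 3.
3 is placed in row 2, which forces r2c4 = 1.
Column 4 now contains 1; hence r3c4 = 4.
Column 3 already has 3, leaving r4c3 = 4.
Cage e needs product 32, leaving r1c1 = 4.
Column 3 already has 3, leaving r1c3 = 1.
Column 4 already has 4, leaving r1c4 = 3.
Row 3 now contains 4, leaving r3c1 = 1.
Row 4 now contains 4; hence r4c1 = 3.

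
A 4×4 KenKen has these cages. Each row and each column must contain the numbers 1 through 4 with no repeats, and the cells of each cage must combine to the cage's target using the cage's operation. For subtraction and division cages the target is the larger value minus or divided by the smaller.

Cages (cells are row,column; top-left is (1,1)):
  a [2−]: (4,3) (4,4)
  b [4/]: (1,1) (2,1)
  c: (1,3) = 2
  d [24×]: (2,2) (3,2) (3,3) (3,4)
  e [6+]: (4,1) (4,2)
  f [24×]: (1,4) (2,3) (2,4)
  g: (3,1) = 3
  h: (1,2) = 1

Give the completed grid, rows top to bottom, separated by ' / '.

Cage h is a single given cell, which forces (1,2) = 1.
Cage c is a single given cell, so (1,3) = 2.
Cage g is given, so (3,1) = 3.
1 is placed in row 1; hence (1,1) = 4.
Row 1 now contains 4, which forces (1,4) = 3.
Cage b's pair has quotient 4; hence (2,1) = 1.
Cage d has product 24, so (2,2) = 3.
3 is placed in row 2, leaving (2,3) = 4.
Cage f has product 24, so (2,4) = 2.
Column 3 already has 4, leaving (3,3) = 1.
Row 3 already has 1; hence (3,4) = 4.
Column 1 now contains 4, which forces (4,1) = 2.
2 is placed in row 4, so (4,2) = 4.
1 is placed in column 3, which forces (4,3) = 3.
Column 4 now contains 2, so (4,4) = 1.
Row 3 now contains 4, which forces (3,2) = 2.

4 1 2 3 / 1 3 4 2 / 3 2 1 4 / 2 4 3 1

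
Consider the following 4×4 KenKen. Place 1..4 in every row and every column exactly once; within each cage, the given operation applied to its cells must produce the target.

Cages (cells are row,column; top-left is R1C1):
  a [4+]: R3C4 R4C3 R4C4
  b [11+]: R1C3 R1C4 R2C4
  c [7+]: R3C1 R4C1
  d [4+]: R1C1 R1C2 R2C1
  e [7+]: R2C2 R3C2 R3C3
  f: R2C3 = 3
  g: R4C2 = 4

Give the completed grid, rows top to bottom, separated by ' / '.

2 1 4 3 / 1 2 3 4 / 4 3 2 1 / 3 4 1 2

The 3 cells of cage d must have sum 4, which forces R1C1 = 2.
Cage d has sum 4, leaving R1C2 = 1.
Cage b has sum 11, so R1C3 = 4.
The 3 cells of cage b must have sum 11, leaving R1C4 = 3.
The 3 cells of cage d must have sum 4, which forces R2C1 = 1.
Cage f is given; hence R2C3 = 3.
Cage b needs sum 11, which forces R2C4 = 4.
Cage a needs sum 4, which forces R3C4 = 1.
G is a freebie, so R4C2 = 4.
Cage a needs sum 4, which forces R4C3 = 1.
The 3 cells of cage a must have sum 4, leaving R4C4 = 2.
4 is placed in row 2; hence R2C2 = 2.
Cage c's pair has sum 7, leaving R3C1 = 4.
Cage e has sum 7, leaving R3C2 = 3.
Row 3 now contains 1, which forces R3C3 = 2.
Row 4 already has 4, leaving R4C1 = 3.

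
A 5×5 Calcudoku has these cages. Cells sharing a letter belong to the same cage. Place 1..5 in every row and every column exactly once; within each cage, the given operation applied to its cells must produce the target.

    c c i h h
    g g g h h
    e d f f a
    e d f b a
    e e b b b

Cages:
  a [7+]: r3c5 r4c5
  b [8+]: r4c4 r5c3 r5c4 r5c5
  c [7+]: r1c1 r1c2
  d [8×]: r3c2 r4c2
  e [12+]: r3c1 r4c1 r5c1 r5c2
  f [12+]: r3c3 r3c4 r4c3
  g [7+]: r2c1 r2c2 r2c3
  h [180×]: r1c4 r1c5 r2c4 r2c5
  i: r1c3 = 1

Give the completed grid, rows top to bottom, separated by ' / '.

2 5 1 3 4 / 4 1 2 5 3 / 1 2 3 4 5 / 3 4 5 1 2 / 5 3 4 2 1

Cage i is a single given cell, leaving r1c3 = 1.
In row 3, 1 can only go at r3c1, so r3c1 = 1.
Cage g needs sum 7, leaving r2c2 = 1.
Row 4 needs a 1, and only r4c4 is open for it.
Cage b has sum 8, which forces r5c5 = 1.
In column 4, 2 can only go at r5c4, so r5c4 = 2.
Row 5 already has 2, leaving r5c3 = 4.
Cage g has sum 7, so r2c1 = 4.
4 is placed in column 3, leaving r2c3 = 2.
Cage e has sum 12, so r4c1 = 3.
3 is placed in row 4, so r4c3 = 5.
Cage e has sum 12, so r5c1 = 5.
Cage e needs sum 12, which forces r5c2 = 3.
Column 1 already has 5, leaving r1c1 = 2.
Cage c's pair has sum 7; hence r1c2 = 5.
5 is placed in column 3, so r3c3 = 3.
The 3 cells of cage f must have sum 12, so r3c4 = 4.
Row 3 now contains 3; hence r3c5 = 5.
4 is placed in column 4, leaving r1c4 = 3.
Cage h needs product 180, leaving r1c5 = 4.
Cage h has product 180; hence r2c4 = 5.
5 is placed in column 5, so r2c5 = 3.
Row 3 now contains 4, which forces r3c2 = 2.
The two cells of cage d must have product 8, leaving r4c2 = 4.
Cage a needs two cells with sum 7, so r4c5 = 2.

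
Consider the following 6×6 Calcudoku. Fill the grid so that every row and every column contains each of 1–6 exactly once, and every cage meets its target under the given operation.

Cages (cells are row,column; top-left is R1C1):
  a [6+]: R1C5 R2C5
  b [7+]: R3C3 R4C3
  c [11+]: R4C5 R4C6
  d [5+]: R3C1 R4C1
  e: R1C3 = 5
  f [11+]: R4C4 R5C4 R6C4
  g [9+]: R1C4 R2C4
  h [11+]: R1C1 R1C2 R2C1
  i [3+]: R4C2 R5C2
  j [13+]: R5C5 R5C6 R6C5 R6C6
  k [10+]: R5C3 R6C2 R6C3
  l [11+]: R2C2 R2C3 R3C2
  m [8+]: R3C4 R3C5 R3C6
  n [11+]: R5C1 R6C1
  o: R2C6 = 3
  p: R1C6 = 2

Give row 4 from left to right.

Cage e is given, leaving R1C3 = 5.
Cage p is a single given cell, leaving R1C6 = 2.
Cage o is given, leaving R2C6 = 3.
Row 1 needs a 6, and only R1C2 is open for it.
Cage l needs sum 11, so R2C3 = 2.
Row 2 now contains 2; hence R2C5 = 5.
Column 5 now contains 5, which forces R4C5 = 6.
Row 4 now contains 6; hence R4C6 = 5.
The two cells of cage g must have sum 9; hence R1C4 = 3.
Cage a needs two cells with sum 6; hence R1C5 = 1.
5 is placed in row 2, leaving R2C2 = 4.
5 is placed in row 2, so R2C4 = 6.
Cage l has sum 11, so R3C2 = 5.
Column 2 now contains 5, which forces R6C2 = 3.
1 is placed in row 1, which forces R1C1 = 4.
Row 2 now contains 4; hence R2C1 = 1.
Cage m has sum 8, which forces R3C5 = 3.
Row 3 now contains 3; hence R3C1 = 2.
The two cells of cage d must have sum 5, so R4C1 = 3.
Row 4 now contains 3; hence R4C3 = 1.
The two cells of cage b must have sum 7, which forces R3C3 = 6.
Row 4 now contains 1, leaving R4C2 = 2.
2 is placed in row 4, so R4C4 = 4.
The two cells of cage i must have sum 3, leaving R5C2 = 1.
The 3 cells of cage k must have sum 10, which forces R5C3 = 3.
Row 5 already has 1, so R5C6 = 6.
Cage k has sum 10, so R6C3 = 4.
Row 6 already has 4, leaving R6C5 = 2.
6 is placed in column 6; hence R6C6 = 1.
Column 4 already has 4, leaving R3C4 = 1.
Column 6 now contains 1, leaving R3C6 = 4.
Row 5 already has 6; hence R5C1 = 5.
The 3 cells of cage f must have sum 11, which forces R5C4 = 2.
Column 5 already has 2; hence R5C5 = 4.
The two cells of cage n must have sum 11, which forces R6C1 = 6.
2 is placed in row 6, which forces R6C4 = 5.
Filled in: 4 6 5 3 1 2 / 1 4 2 6 5 3 / 2 5 6 1 3 4 / 3 2 1 4 6 5 / 5 1 3 2 4 6 / 6 3 4 5 2 1.

3 2 1 4 6 5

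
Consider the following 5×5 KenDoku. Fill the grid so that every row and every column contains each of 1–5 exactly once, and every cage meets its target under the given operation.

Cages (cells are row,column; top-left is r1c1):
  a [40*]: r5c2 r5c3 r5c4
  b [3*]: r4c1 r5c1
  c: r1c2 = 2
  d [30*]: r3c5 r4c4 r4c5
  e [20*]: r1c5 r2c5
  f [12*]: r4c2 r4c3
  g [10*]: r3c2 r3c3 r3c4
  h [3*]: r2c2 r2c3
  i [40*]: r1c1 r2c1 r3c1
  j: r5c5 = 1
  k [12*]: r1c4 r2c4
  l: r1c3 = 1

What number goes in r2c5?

5

Cage c is given, which forces r1c2 = 2.
Cage l is given, which forces r1c3 = 1.
1 is placed in column 3, so r2c3 = 3.
3 is placed in row 2, which forces r2c4 = 4.
Row 2 now contains 4, leaving r2c5 = 5.
Column 3 already has 3, which forces r4c3 = 4.
Cage j is given; hence r5c5 = 1.
Column 4 now contains 4; hence r1c4 = 3.
Column 5 now contains 5, so r1c5 = 4.
Row 2 now contains 5; hence r2c1 = 2.
3 is placed in row 2, which forces r2c2 = 1.
1 is placed in column 2, leaving r3c2 = 5.
Row 3 now contains 5; hence r3c3 = 2.
Row 3 already has 2, so r3c4 = 1.
Row 3 already has 2, which forces r3c5 = 3.
Cage b needs two cells with product 3, so r4c1 = 1.
Row 4 now contains 4, so r4c2 = 3.
Cage d needs product 30, which forces r4c4 = 5.
Column 5 now contains 3; hence r4c5 = 2.
Row 5 already has 1; hence r5c1 = 3.
The 3 cells of cage a must have product 40, which forces r5c2 = 4.
2 is placed in column 3, leaving r5c3 = 5.
Column 4 now contains 5, which forces r5c4 = 2.
4 is placed in row 1, which forces r1c1 = 5.
Row 3 now contains 5; hence r3c1 = 4.
Completed grid: 5 2 1 3 4 / 2 1 3 4 5 / 4 5 2 1 3 / 1 3 4 5 2 / 3 4 5 2 1.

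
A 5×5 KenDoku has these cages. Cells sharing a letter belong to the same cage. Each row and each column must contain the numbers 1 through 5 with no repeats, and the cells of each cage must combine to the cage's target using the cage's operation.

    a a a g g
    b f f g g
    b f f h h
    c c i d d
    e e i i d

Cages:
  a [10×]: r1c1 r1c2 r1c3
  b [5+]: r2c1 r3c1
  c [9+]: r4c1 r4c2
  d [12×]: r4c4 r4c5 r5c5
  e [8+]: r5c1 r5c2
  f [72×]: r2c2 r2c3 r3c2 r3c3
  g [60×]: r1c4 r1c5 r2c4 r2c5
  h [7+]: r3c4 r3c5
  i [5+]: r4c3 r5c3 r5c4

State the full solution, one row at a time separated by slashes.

2 1 5 4 3 / 4 2 3 1 5 / 1 3 4 5 2 / 5 4 2 3 1 / 3 5 1 2 4

Row 3 needs a 1, and only r3c1 is open for it.
Cage b's pair has sum 5, leaving r2c1 = 4.
4 is placed in column 1; hence r4c1 = 5.
Row 4 already has 5; hence r4c2 = 4.
5 is placed in column 1, so r5c1 = 3.
Row 5 already has 3, so r5c2 = 5.
Row 5 already has 3; hence r5c3 = 1.
Row 5 now contains 1; hence r5c4 = 2.
Row 5 now contains 2, leaving r5c5 = 4.
5 is placed in column 1; hence r1c1 = 2.
Cage a needs product 10, which forces r1c2 = 1.
The 3 cells of cage a must have product 10, which forces r1c3 = 5.
Cage g has product 60; hence r1c4 = 4.
5 is placed in row 1; hence r1c5 = 3.
The 4 cells of cage f must have product 72, which forces r2c2 = 2.
Cage f has product 72, so r2c3 = 3.
The 4 cells of cage f must have product 72, which forces r3c2 = 3.
Cage f has product 72, so r3c3 = 4.
4 is placed in column 4, leaving r3c4 = 5.
3 is placed in column 5, leaving r3c5 = 2.
Column 3 now contains 1; hence r4c3 = 2.
3 is placed in column 5, leaving r4c5 = 1.
5 is placed in column 4, leaving r2c4 = 1.
Column 5 now contains 1, so r2c5 = 5.
1 is placed in row 4, so r4c4 = 3.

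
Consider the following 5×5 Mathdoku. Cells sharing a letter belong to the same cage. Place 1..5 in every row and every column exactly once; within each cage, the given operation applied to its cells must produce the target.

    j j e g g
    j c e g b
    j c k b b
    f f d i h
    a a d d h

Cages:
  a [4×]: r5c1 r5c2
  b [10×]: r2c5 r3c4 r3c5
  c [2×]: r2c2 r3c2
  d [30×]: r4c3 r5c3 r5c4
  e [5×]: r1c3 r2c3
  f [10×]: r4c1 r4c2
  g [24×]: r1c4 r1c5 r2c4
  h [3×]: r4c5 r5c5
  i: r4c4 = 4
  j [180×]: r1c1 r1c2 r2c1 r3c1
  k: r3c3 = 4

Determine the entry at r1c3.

The 4 cells of cage j must have product 180; hence r1c2 = 3.
Cage k is given, which forces r3c3 = 4.
Cage i is a single given cell, leaving r4c4 = 4.
4 is placed in column 4, so r1c4 = 2.
The 3 cells of cage g must have product 24, which forces r1c5 = 4.
Cage g needs product 24; hence r2c4 = 3.
Column 4 now contains 3, leaving r5c4 = 5.
Row 1 now contains 4; hence r1c1 = 5.
Row 1 already has 5, so r1c3 = 1.
The 4 cells of cage j must have product 180, so r2c1 = 4.
Column 3 now contains 1; hence r2c3 = 5.
Row 2 already has 5; hence r2c5 = 2.
The 4 cells of cage j must have product 180; hence r3c1 = 3.
Column 4 already has 5, leaving r3c4 = 1.
2 is placed in column 5, leaving r3c5 = 5.
Column 1 already has 5, which forces r4c1 = 2.
2 is placed in row 4, which forces r4c2 = 5.
2 is placed in row 4, which forces r4c3 = 3.
3 is placed in row 4, so r4c5 = 1.
Column 1 now contains 4, leaving r5c1 = 1.
Row 5 already has 1, which forces r5c2 = 4.
Column 3 already has 3, which forces r5c3 = 2.
Column 5 already has 1, leaving r5c5 = 3.
2 is placed in row 2; hence r2c2 = 1.
Row 3 already has 1, leaving r3c2 = 2.
Filled in: 5 3 1 2 4 / 4 1 5 3 2 / 3 2 4 1 5 / 2 5 3 4 1 / 1 4 2 5 3.

1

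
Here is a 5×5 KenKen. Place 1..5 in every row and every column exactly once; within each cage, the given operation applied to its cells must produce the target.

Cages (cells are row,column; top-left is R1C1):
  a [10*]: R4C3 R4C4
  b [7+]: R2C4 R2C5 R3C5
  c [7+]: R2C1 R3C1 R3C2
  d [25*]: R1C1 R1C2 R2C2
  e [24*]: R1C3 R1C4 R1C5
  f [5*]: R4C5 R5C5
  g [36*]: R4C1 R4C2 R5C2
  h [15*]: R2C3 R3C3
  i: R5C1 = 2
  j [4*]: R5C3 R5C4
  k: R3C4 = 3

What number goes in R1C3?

Cage d needs product 25, leaving R1C1 = 5.
Cage d has product 25; hence R1C2 = 1.
Cage d has product 25; hence R2C2 = 5.
Row 2 already has 5, which forces R2C3 = 3.
Column 3 now contains 3, which forces R3C3 = 5.
Cage k is a single given cell, which forces R3C4 = 3.
The 3 cells of cage g must have product 36, leaving R4C1 = 3.
Cage g needs product 36, leaving R4C2 = 4.
Column 3 already has 5, which forces R4C3 = 2.
Row 4 already has 2, which forces R4C4 = 5.
Row 4 already has 5; hence R4C5 = 1.
I is a freebie, leaving R5C1 = 2.
The 3 cells of cage g must have product 36, so R5C2 = 3.
1 is placed in column 5; hence R5C5 = 5.
Column 3 already has 2, so R1C3 = 4.
Cage e needs product 24, which forces R1C4 = 2.
Cage e needs product 24; hence R1C5 = 3.
The 3 cells of cage b must have sum 7, leaving R2C4 = 1.
Column 2 now contains 4, leaving R3C2 = 2.
Row 3 already has 2; hence R3C5 = 4.
4 is placed in column 3, which forces R5C3 = 1.
Column 4 already has 1, so R5C4 = 4.
1 is placed in row 2, leaving R2C1 = 4.
Column 5 now contains 4, so R2C5 = 2.
4 is placed in row 3, leaving R3C1 = 1.
Filled in: 5 1 4 2 3 / 4 5 3 1 2 / 1 2 5 3 4 / 3 4 2 5 1 / 2 3 1 4 5.

4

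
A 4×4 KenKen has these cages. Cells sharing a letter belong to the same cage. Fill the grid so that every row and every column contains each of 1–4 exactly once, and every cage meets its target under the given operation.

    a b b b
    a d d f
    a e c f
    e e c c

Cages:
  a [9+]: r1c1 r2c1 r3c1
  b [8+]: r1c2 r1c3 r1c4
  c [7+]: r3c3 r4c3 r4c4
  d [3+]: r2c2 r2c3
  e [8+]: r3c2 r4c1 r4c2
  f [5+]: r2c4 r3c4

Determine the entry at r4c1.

In row 1, 2 can only go at r1c1, so r1c1 = 2.
In column 1, 1 can only go at r4c1, so r4c1 = 1.
The only place for 2 in column 2 is r2c2.
Row 2 now contains 2, leaving r2c3 = 1.
1 is placed in column 3, so r3c3 = 2.
Cage f's pair has sum 5, which forces r2c4 = 4.
Cage f's pair has sum 5; hence r3c4 = 1.
Cage c has sum 7, which forces r4c3 = 3.
Cage c has sum 7, so r4c4 = 2.
Cage b has sum 8; hence r1c2 = 1.
Column 3 already has 3, which forces r1c3 = 4.
Column 4 already has 1, leaving r1c4 = 3.
4 is placed in row 2, which forces r2c1 = 3.
Cage a has sum 9, which forces r3c1 = 4.
The 3 cells of cage e must have sum 8; hence r3c2 = 3.
3 is placed in row 4; hence r4c2 = 4.
Filled in: 2 1 4 3 / 3 2 1 4 / 4 3 2 1 / 1 4 3 2.

1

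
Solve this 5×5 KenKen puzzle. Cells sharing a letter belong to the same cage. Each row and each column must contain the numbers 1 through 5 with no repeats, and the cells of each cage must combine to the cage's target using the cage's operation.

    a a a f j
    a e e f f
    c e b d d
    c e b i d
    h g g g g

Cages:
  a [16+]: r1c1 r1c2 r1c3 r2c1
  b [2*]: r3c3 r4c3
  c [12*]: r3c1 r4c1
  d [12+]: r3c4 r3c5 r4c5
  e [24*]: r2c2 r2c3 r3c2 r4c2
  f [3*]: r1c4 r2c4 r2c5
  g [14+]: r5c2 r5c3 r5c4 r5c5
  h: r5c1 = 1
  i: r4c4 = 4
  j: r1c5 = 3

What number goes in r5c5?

4

The 3 cells of cage f must have product 3, so r1c4 = 1.
J is a freebie, so r1c5 = 3.
Cage f needs product 3, so r2c4 = 3.
Cage f needs product 3, leaving r2c5 = 1.
I is a freebie; hence r4c4 = 4.
4 is placed in row 4, leaving r4c5 = 5.
Cage h is a single given cell, leaving r5c1 = 1.
The 4 cells of cage a must have sum 16, so r2c1 = 5.
Cage c's pair has product 12; hence r3c1 = 4.
Column 4 now contains 4; hence r3c4 = 5.
The 3 cells of cage d must have sum 12, which forces r3c5 = 2.
4 is placed in row 4; hence r4c1 = 3.
Row 4 now contains 3; hence r4c2 = 1.
1 is placed in row 4; hence r4c3 = 2.
5 is placed in column 4; hence r5c4 = 2.
Column 5 already has 2, so r5c5 = 4.
Column 1 already has 4, so r1c1 = 2.
The 4 cells of cage e must have product 24; hence r2c2 = 2.
Column 3 now contains 2, which forces r2c3 = 4.
Column 2 already has 1; hence r3c2 = 3.
Row 3 already has 2; hence r3c3 = 1.
Column 2 now contains 3, which forces r5c2 = 5.
Row 5 already has 5, which forces r5c3 = 3.
Column 2 already has 5; hence r1c2 = 4.
Column 3 now contains 4; hence r1c3 = 5.
The full grid is 2 4 5 1 3 / 5 2 4 3 1 / 4 3 1 5 2 / 3 1 2 4 5 / 1 5 3 2 4.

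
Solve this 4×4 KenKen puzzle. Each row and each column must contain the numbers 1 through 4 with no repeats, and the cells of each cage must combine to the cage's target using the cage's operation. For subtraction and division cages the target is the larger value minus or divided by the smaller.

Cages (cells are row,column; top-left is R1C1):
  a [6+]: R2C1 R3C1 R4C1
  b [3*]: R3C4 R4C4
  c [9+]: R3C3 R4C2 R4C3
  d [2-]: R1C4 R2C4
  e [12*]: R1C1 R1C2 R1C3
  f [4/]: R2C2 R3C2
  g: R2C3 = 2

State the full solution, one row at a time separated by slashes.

4 3 1 2 / 3 1 2 4 / 2 4 3 1 / 1 2 4 3

Cage g is given; hence R2C3 = 2.
Row 1 needs a 2, and only R1C4 is open for it.
Cage d's pair has difference 2, leaving R2C4 = 4.
Row 2 now contains 4; hence R2C2 = 1.
Cage f's pair has quotient 4; hence R3C2 = 4.
Row 3 already has 4; hence R3C3 = 3.
Row 3 already has 3, so R3C4 = 1.
Column 2 now contains 4, which forces R4C2 = 2.
1 is placed in column 4, so R4C4 = 3.
Column 2 now contains 4, leaving R1C2 = 3.
1 is placed in row 2; hence R2C1 = 3.
1 is placed in row 3, leaving R3C1 = 2.
Row 4 now contains 3, so R4C1 = 1.
The 3 cells of cage c must have sum 9, which forces R4C3 = 4.
1 is placed in column 1, so R1C1 = 4.
Column 3 now contains 4, which forces R1C3 = 1.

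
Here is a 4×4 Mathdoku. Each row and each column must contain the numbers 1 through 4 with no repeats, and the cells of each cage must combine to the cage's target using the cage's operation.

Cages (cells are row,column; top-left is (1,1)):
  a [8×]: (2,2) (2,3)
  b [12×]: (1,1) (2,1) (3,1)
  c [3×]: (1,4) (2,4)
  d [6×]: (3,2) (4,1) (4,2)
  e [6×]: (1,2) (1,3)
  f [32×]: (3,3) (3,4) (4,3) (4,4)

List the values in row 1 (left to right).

In row 1, 4 can only go at (1,1), so (1,1) = 4.
In row 1, 1 can only go at (1,4), so (1,4) = 1.
Column 4 now contains 1, leaving (2,4) = 3.
Row 2 now contains 3, which forces (2,1) = 1.
Cage b has product 12, which forces (3,1) = 3.
Column 1 already has 3, which forces (4,1) = 2.
Row 4 now contains 2, so (4,4) = 4.
Cage d has product 6; hence (3,2) = 1.
The 4 cells of cage f must have product 32; hence (3,3) = 4.
Column 4 already has 4; hence (3,4) = 2.
Cage d needs product 6, so (4,2) = 3.
Row 4 now contains 4, leaving (4,3) = 1.
Column 2 already has 3, so (1,2) = 2.
Cage e needs two cells with product 6, so (1,3) = 3.
Cage a's pair has product 8, so (2,2) = 4.
Column 3 now contains 4; hence (2,3) = 2.
Completed grid: 4 2 3 1 / 1 4 2 3 / 3 1 4 2 / 2 3 1 4.

4 2 3 1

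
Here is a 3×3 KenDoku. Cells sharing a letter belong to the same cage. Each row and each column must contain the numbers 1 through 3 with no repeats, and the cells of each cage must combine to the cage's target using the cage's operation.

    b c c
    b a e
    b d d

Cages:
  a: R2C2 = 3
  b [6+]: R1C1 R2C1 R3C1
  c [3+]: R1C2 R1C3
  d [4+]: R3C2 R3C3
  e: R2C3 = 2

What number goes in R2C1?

1

Cage a is given, leaving R2C2 = 3.
Cage e is a single given cell, so R2C3 = 2.
3 is placed in column 2, which forces R3C2 = 1.
Row 3 already has 1, so R3C3 = 3.
Cage b has sum 6, which forces R1C1 = 3.
1 is placed in column 2, which forces R1C2 = 2.
Column 3 now contains 2, which forces R1C3 = 1.
Row 2 already has 2, so R2C1 = 1.
Row 3 already has 3, which forces R3C1 = 2.
Filled in: 3 2 1 / 1 3 2 / 2 1 3.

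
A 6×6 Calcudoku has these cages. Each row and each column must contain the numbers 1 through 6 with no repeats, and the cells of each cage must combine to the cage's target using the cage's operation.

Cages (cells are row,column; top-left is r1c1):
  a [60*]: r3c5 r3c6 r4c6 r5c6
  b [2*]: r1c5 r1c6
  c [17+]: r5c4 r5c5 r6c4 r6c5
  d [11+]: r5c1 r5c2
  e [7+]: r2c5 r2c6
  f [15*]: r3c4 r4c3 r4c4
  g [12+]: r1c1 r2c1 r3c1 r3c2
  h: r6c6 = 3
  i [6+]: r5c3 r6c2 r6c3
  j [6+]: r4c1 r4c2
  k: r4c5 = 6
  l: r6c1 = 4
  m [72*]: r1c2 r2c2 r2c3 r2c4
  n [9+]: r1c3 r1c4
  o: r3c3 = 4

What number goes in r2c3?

6

O is a freebie, leaving r3c3 = 4.
Cage k is a single given cell, which forces r4c5 = 6.
Cage l is a single given cell, which forces r6c1 = 4.
Cage h is a single given cell, leaving r6c6 = 3.
Cage i needs sum 6, which forces r5c3 = 3.
Row 4 needs a 3, and only r4c4 is open for it.
Cage n's pair has sum 9, so r1c3 = 5.
3 is placed in column 4, leaving r1c4 = 4.
Column 3 now contains 5, leaving r4c3 = 1.
1 is placed in column 3; hence r6c3 = 2.
Column 3 already has 2, so r2c3 = 6.
The 3 cells of cage f must have product 15; hence r3c4 = 5.
Cage j needs two cells with sum 6, leaving r4c1 = 2.
Cage j's pair has sum 6, leaving r4c2 = 4.
4 is placed in row 4, which forces r4c6 = 5.
Row 6 already has 2, so r6c2 = 1.
Column 4 already has 5, which forces r6c4 = 6.
Row 6 already has 1; hence r6c5 = 5.
Cage e needs two cells with sum 7, so r2c5 = 3.
Cage e needs two cells with sum 7; hence r2c6 = 4.
Column 4 already has 6, so r5c4 = 2.
The 4 cells of cage c must have sum 17, which forces r5c5 = 4.
Cage m has product 72, so r1c2 = 6.
3 is placed in row 2, so r2c2 = 2.
Column 4 now contains 2, so r2c4 = 1.
Column 2 already has 2, leaving r3c2 = 3.
6 is placed in column 2, leaving r5c2 = 5.
6 is placed in row 1, which forces r1c1 = 3.
Row 2 already has 1, so r2c1 = 5.
The 4 cells of cage g must have sum 12; hence r3c1 = 1.
1 is placed in row 3, so r3c5 = 2.
2 is placed in row 3; hence r3c6 = 6.
Row 5 now contains 5; hence r5c1 = 6.
Column 6 now contains 6, which forces r5c6 = 1.
2 is placed in column 5; hence r1c5 = 1.
Column 6 already has 1, leaving r1c6 = 2.
Filled in: 3 6 5 4 1 2 / 5 2 6 1 3 4 / 1 3 4 5 2 6 / 2 4 1 3 6 5 / 6 5 3 2 4 1 / 4 1 2 6 5 3.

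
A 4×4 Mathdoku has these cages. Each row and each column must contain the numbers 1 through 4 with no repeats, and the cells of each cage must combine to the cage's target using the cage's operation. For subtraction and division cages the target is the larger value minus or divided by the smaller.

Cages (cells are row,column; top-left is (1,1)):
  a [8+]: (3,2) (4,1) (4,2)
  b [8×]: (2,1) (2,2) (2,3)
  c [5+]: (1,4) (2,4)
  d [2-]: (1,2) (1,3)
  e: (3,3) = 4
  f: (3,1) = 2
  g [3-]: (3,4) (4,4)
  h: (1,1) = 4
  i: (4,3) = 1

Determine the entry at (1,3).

Cage h is a single given cell, leaving (1,1) = 4.
F is a freebie, so (3,1) = 2.
Cage e is given, which forces (3,3) = 4.
Row 3 now contains 4, which forces (3,4) = 1.
I is a freebie, leaving (4,3) = 1.
1 is placed in column 4; hence (4,4) = 4.
Cage d's pair has difference 2; hence (1,2) = 1.
The two cells of cage d must have difference 2, leaving (1,3) = 3.
Row 1 now contains 3, leaving (1,4) = 2.
Column 1 now contains 2, leaving (2,1) = 1.
The 3 cells of cage b must have product 8; hence (2,2) = 4.
1 is placed in column 3; hence (2,3) = 2.
2 is placed in column 4, leaving (2,4) = 3.
1 is placed in row 3, which forces (3,2) = 3.
Row 4 now contains 1, leaving (4,1) = 3.
The 3 cells of cage a must have sum 8, which forces (4,2) = 2.
Completed grid: 4 1 3 2 / 1 4 2 3 / 2 3 4 1 / 3 2 1 4.

3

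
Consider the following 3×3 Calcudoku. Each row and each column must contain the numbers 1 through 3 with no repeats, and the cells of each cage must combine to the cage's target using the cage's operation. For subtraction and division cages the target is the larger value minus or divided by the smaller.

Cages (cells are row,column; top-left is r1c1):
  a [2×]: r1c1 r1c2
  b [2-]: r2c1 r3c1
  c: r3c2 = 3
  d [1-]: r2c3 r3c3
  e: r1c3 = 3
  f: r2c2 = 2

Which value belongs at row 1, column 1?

E is a freebie; hence r1c3 = 3.
F is a freebie, which forces r2c2 = 2.
2 is placed in row 2; hence r2c3 = 1.
C is a freebie, which forces r3c2 = 3.
1 is placed in column 3; hence r3c3 = 2.
The two cells of cage a must have product 2, leaving r1c1 = 2.
Column 2 already has 2, so r1c2 = 1.
Row 2 already has 1; hence r2c1 = 3.
Row 3 now contains 3, so r3c1 = 1.
Filled in: 2 1 3 / 3 2 1 / 1 3 2.

2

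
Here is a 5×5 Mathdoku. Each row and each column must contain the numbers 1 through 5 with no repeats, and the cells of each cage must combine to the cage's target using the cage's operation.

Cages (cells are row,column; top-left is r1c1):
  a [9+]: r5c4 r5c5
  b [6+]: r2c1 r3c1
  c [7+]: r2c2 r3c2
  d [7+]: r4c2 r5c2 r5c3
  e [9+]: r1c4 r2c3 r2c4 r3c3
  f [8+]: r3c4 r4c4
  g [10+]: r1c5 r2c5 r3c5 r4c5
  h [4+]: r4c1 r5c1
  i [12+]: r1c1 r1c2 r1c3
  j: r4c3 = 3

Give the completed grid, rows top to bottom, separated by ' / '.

5 3 4 2 1 / 4 2 5 1 3 / 2 5 1 3 4 / 1 4 3 5 2 / 3 1 2 4 5

Cage j is a single given cell; hence r4c3 = 3.
3 is placed in row 4; hence r4c4 = 5.
5 is placed in column 4; hence r5c4 = 4.
4 is placed in row 5, which forces r5c5 = 5.
5 is placed in column 4; hence r3c4 = 3.
3 is placed in row 4, which forces r4c1 = 1.
Cage h needs two cells with sum 4, so r5c1 = 3.
Cage i has sum 12; hence r1c2 = 3.
The 3 cells of cage d must have sum 7, which forces r4c2 = 4.
Row 4 now contains 4; hence r4c5 = 2.
The 4 cells of cage g must have sum 10, leaving r2c5 = 3.
The only place for 2 in row 1 is r1c4.
Column 4 now contains 2; hence r2c4 = 1.
In row 1, 1 can only go at r1c5, so r1c5 = 1.
Column 5 now contains 1, which forces r3c5 = 4.
The two cells of cage b must have sum 6, so r2c1 = 4.
4 is placed in row 2, which forces r2c3 = 5.
Row 3 now contains 4, so r3c1 = 2.
Row 3 now contains 2, which forces r3c2 = 5.
Row 3 now contains 2, so r3c3 = 1.
Column 3 already has 1; hence r5c3 = 2.
4 is placed in column 1, which forces r1c1 = 5.
Column 3 already has 5, so r1c3 = 4.
Row 2 already has 5, leaving r2c2 = 2.
2 is placed in row 5, so r5c2 = 1.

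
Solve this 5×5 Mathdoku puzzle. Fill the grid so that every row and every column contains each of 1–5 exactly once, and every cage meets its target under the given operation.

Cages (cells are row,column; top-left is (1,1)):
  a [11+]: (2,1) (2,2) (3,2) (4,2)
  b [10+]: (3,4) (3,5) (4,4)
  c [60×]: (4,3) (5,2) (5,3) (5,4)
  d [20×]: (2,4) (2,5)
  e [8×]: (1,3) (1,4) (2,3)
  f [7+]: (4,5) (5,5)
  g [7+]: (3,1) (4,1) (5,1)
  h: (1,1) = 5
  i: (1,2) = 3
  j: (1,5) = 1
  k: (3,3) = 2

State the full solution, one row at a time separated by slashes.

5 3 4 2 1 / 3 2 1 5 4 / 1 5 2 4 3 / 4 1 5 3 2 / 2 4 3 1 5

Cage h is a single given cell, which forces (1,1) = 5.
Cage i is given; hence (1,2) = 3.
Cage j is given, leaving (1,5) = 1.
K is a freebie, so (3,3) = 2.
Column 3 now contains 2, so (1,3) = 4.
Cage e needs product 8, so (1,4) = 2.
Cage e needs product 8, leaving (2,3) = 1.
Row 2 needs a 2, and only (2,2) is open for it.
The only place for 3 in row 2 is (2,1).
In row 3, 3 can only go at (3,5), so (3,5) = 3.
The 3 cells of cage b must have sum 10; hence (3,4) = 4.
Cage b needs sum 10, leaving (4,4) = 3.
Column 4 now contains 4, so (5,4) = 1.
Column 4 now contains 4, so (2,4) = 5.
Cage d needs two cells with product 20, leaving (2,5) = 4.
4 is placed in row 3, leaving (3,1) = 1.
Row 3 now contains 1, which forces (3,2) = 5.
Column 2 already has 5, leaving (4,2) = 1.
Row 4 now contains 3, which forces (4,3) = 5.
Row 4 already has 5; hence (4,5) = 2.
1 is placed in row 5, so (5,2) = 4.
Cage c has product 60, so (5,3) = 3.
Column 5 now contains 2, leaving (5,5) = 5.
2 is placed in row 4; hence (4,1) = 4.
Row 5 now contains 4, which forces (5,1) = 2.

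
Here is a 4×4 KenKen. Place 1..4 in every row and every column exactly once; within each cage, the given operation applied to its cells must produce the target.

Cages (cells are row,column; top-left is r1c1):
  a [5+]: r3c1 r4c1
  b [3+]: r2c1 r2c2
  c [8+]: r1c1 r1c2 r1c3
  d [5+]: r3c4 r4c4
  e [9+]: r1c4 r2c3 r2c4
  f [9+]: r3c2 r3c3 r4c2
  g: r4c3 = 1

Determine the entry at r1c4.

Cage g is a single given cell, so r4c3 = 1.
Row 1 needs a 2, and only r1c4 is open for it.
The two cells of cage d must have sum 5, so r3c4 = 1.
Cage d needs two cells with sum 5, leaving r4c4 = 4.
Cage e needs sum 9, leaving r2c3 = 4.
Column 4 already has 4, so r2c4 = 3.
Column 3 now contains 4, so r1c3 = 3.
Cage f needs sum 9; hence r3c2 = 4.
Column 3 already has 3, leaving r3c3 = 2.
Cage c needs sum 8, so r1c1 = 4.
4 is placed in column 2, which forces r1c2 = 1.
Column 2 already has 1; hence r2c2 = 2.
2 is placed in row 3, so r3c1 = 3.
The two cells of cage a must have sum 5; hence r4c1 = 2.
Cage f needs sum 9, which forces r4c2 = 3.
Row 2 now contains 2, so r2c1 = 1.
The full grid is 4 1 3 2 / 1 2 4 3 / 3 4 2 1 / 2 3 1 4.

2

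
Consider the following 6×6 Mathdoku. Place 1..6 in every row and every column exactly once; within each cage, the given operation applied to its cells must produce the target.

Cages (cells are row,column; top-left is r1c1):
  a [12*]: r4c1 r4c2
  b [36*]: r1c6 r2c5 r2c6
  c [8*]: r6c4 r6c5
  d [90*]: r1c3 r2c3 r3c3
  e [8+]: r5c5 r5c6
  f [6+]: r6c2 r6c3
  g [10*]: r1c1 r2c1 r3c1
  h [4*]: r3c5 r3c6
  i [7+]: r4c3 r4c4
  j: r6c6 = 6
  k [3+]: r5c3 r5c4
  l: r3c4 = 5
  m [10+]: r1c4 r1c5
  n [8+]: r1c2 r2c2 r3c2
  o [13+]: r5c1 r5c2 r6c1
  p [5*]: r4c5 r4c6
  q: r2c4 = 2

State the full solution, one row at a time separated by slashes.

5 1 3 6 4 2 / 1 4 5 2 6 3 / 2 3 6 5 1 4 / 6 2 4 3 5 1 / 4 6 2 1 3 5 / 3 5 1 4 2 6

Q is a freebie, leaving r2c4 = 2.
L is a freebie; hence r3c4 = 5.
2 is placed in column 4; hence r5c4 = 1.
2 is placed in column 4, which forces r6c4 = 4.
4 is placed in row 6, so r6c5 = 2.
Cage j is given, leaving r6c6 = 6.
Column 4 already has 4, which forces r1c4 = 6.
Cage m needs two cells with sum 10, which forces r1c5 = 4.
Column 5 now contains 4; hence r3c5 = 1.
1 is placed in row 3, so r3c6 = 4.
Column 4 now contains 6, which forces r4c4 = 3.
1 is placed in column 5, leaving r4c5 = 5.
Row 4 already has 5, so r4c6 = 1.
Row 5 already has 1, which forces r5c3 = 2.
The 3 cells of cage b must have product 36, which forces r1c6 = 2.
The 3 cells of cage b must have product 36, leaving r2c5 = 6.
Column 6 already has 4, so r2c6 = 3.
1 is placed in row 3, so r3c1 = 2.
Row 3 already has 2; hence r3c2 = 3.
3 is placed in row 3, so r3c3 = 6.
Column 1 now contains 2, which forces r4c1 = 6.
Row 4 now contains 6, leaving r4c2 = 2.
Row 4 already has 1; hence r4c3 = 4.
The two cells of cage e must have sum 8, leaving r5c5 = 3.
Cage e needs two cells with sum 8, which forces r5c6 = 5.
Cage n needs sum 8, leaving r1c2 = 1.
Cage d has product 90, so r1c3 = 3.
The 3 cells of cage n must have sum 8, leaving r2c2 = 4.
3 is placed in row 2, which forces r2c3 = 5.
Row 5 already has 3, leaving r5c1 = 4.
The 3 cells of cage o must have sum 13; hence r5c2 = 6.
The 3 cells of cage o must have sum 13; hence r6c1 = 3.
1 is placed in column 2, leaving r6c2 = 5.
Column 3 already has 5, so r6c3 = 1.
1 is placed in row 1, so r1c1 = 5.
Row 2 already has 5, leaving r2c1 = 1.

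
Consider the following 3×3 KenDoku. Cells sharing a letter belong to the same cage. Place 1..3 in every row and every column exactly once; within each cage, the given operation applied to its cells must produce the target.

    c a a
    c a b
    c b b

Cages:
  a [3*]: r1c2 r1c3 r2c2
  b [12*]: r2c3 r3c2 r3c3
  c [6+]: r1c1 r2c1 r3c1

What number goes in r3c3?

The 3 cells of cage a must have product 3, which forces r1c2 = 3.
The 3 cells of cage a must have product 3, leaving r1c3 = 1.
Cage a needs product 3; hence r2c2 = 1.
The 3 cells of cage b must have product 12, leaving r2c3 = 2.
Cage b has product 12; hence r3c2 = 2.
Cage b needs product 12; hence r3c3 = 3.
1 is placed in row 1; hence r1c1 = 2.
Row 2 already has 2, so r2c1 = 3.
Row 3 already has 3, which forces r3c1 = 1.
Completed grid: 2 3 1 / 3 1 2 / 1 2 3.

3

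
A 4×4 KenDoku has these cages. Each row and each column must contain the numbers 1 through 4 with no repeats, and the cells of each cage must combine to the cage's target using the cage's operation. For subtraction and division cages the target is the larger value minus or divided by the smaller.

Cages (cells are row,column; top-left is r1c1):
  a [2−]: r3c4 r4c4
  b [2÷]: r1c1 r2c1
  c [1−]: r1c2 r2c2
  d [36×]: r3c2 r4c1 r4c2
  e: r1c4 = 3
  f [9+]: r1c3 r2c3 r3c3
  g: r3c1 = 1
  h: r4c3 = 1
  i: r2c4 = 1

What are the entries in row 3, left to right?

1 3 2 4

Cage e is given, so r1c4 = 3.
Cage i is given, which forces r2c4 = 1.
G is a freebie; hence r3c1 = 1.
Cage d has product 36, which forces r3c2 = 3.
Cage d has product 36, which forces r4c1 = 3.
The 3 cells of cage d must have product 36; hence r4c2 = 4.
Cage h is a single given cell, which forces r4c3 = 1.
4 is placed in row 4; hence r4c4 = 2.
Cage c's pair has difference 1; hence r1c2 = 1.
4 is placed in column 2, which forces r2c2 = 2.
The 3 cells of cage f must have sum 9, which forces r2c3 = 3.
2 is placed in column 4, which forces r3c4 = 4.
Cage b's pair has quotient 2, so r1c1 = 2.
Cage f needs sum 9; hence r1c3 = 4.
Row 2 already has 2, so r2c1 = 4.
4 is placed in row 3, so r3c3 = 2.
Completed grid: 2 1 4 3 / 4 2 3 1 / 1 3 2 4 / 3 4 1 2.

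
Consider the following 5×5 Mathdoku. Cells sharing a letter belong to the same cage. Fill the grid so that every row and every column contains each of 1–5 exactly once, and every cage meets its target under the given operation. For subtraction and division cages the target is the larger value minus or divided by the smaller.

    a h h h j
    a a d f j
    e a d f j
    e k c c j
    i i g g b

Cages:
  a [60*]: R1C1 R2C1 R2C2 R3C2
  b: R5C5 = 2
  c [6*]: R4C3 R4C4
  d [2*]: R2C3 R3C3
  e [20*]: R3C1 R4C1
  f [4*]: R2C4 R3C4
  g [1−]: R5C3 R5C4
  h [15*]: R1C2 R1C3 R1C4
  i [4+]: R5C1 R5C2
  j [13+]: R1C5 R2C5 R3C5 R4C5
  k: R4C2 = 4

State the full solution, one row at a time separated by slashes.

2 1 5 3 4 / 3 2 1 4 5 / 4 5 2 1 3 / 5 4 3 2 1 / 1 3 4 5 2

Cage k is a single given cell; hence R4C2 = 4.
B is a freebie, so R5C5 = 2.
Cage e needs two cells with product 20; hence R3C1 = 4.
4 is placed in row 3, which forces R3C4 = 1.
Row 4 already has 4, leaving R4C1 = 5.
The two cells of cage d must have product 2; hence R2C3 = 1.
Column 4 already has 1, leaving R2C4 = 4.
1 is placed in row 3, leaving R3C3 = 2.
Column 3 already has 2, leaving R4C3 = 3.
Row 4 now contains 3, which forces R4C4 = 2.
Row 4 now contains 3, which forces R4C5 = 1.
Cage a has product 60, so R1C1 = 2.
Cage h has product 15, leaving R1C2 = 1.
Column 3 already has 3; hence R1C3 = 5.
The 3 cells of cage h must have product 15, so R1C4 = 3.
The 4 cells of cage j must have sum 13, leaving R1C5 = 4.
Cage a has product 60, so R2C1 = 3.
The 4 cells of cage a must have product 60, which forces R2C2 = 2.
Row 2 now contains 3, leaving R2C5 = 5.
Row 3 now contains 2; hence R3C2 = 5.
Column 5 already has 5, so R3C5 = 3.
3 is placed in column 1, which forces R5C1 = 1.
1 is placed in column 2, leaving R5C2 = 3.
Cage g's pair has difference 1, leaving R5C3 = 4.
Column 4 already has 3, which forces R5C4 = 5.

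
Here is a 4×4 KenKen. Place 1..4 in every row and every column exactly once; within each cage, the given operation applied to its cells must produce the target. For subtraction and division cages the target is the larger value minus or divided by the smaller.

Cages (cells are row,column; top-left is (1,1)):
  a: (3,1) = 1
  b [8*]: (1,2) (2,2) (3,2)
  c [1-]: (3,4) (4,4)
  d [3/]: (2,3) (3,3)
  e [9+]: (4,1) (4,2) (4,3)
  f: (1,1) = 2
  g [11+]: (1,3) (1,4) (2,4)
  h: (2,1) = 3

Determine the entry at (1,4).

3

Cage f is a single given cell; hence (1,1) = 2.
Cage g has sum 11, so (1,3) = 4.
Cage g has sum 11; hence (1,4) = 3.
H is a freebie; hence (2,1) = 3.
Row 2 already has 3, so (2,3) = 1.
The 3 cells of cage g must have sum 11; hence (2,4) = 4.
Cage a is given, so (3,1) = 1.
Column 3 already has 1, so (3,3) = 3.
1 is placed in row 3, so (3,4) = 2.
3 is placed in column 1, leaving (4,1) = 4.
Column 3 now contains 3, so (4,3) = 2.
2 is placed in column 4, which forces (4,4) = 1.
Row 1 already has 4, leaving (1,2) = 1.
Row 2 already has 4, which forces (2,2) = 2.
Row 3 now contains 2, so (3,2) = 4.
Row 4 now contains 2, so (4,2) = 3.
Filled in: 2 1 4 3 / 3 2 1 4 / 1 4 3 2 / 4 3 2 1.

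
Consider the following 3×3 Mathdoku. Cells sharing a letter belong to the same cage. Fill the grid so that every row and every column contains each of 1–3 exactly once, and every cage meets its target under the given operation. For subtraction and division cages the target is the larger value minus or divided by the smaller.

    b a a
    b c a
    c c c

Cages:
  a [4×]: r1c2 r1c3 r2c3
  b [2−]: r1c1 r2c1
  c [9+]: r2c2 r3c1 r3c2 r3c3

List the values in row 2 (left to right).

1 3 2

Cage a has product 4, so r1c2 = 2.
Cage a needs product 4, which forces r1c3 = 1.
Cage c needs sum 9, which forces r2c2 = 3.
Cage a has product 4, so r2c3 = 2.
Column 2 now contains 2, which forces r3c2 = 1.
2 is placed in column 3, leaving r3c3 = 3.
Row 1 already has 1, which forces r1c1 = 3.
Row 2 now contains 3, so r2c1 = 1.
Row 3 already has 3, which forces r3c1 = 2.
Filled in: 3 2 1 / 1 3 2 / 2 1 3.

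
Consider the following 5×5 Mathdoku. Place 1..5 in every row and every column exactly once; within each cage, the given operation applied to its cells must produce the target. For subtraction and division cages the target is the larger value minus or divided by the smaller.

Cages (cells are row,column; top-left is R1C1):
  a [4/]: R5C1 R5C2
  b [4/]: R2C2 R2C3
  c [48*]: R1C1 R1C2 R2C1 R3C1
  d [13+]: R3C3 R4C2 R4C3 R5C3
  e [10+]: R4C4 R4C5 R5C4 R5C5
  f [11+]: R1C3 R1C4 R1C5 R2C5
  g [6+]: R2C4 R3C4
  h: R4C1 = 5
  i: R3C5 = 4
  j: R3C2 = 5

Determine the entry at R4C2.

3

Cage j is given; hence R3C2 = 5.
Cage i is given, which forces R3C5 = 4.
H is a freebie, leaving R4C1 = 5.
In column 2, 3 can only go at R4C2, so R4C2 = 3.
Cage d needs sum 13, so R5C3 = 5.
In column 2, 2 can only go at R1C2, so R1C2 = 2.
In row 2, 5 can only go at R2C4, so R2C4 = 5.
The two cells of cage g must have sum 6; hence R3C4 = 1.
Row 3 now contains 1, so R3C3 = 3.
The 4 cells of cage d must have sum 13, so R4C3 = 2.
2 is placed in row 4; hence R4C4 = 4.
2 is placed in row 4, leaving R4C5 = 1.
Cage f needs sum 11, so R1C3 = 1.
Column 4 now contains 4; hence R1C4 = 3.
1 is placed in column 5, leaving R1C5 = 5.
1 is placed in column 3, which forces R2C3 = 4.
The 4 cells of cage f must have sum 11; hence R2C5 = 2.
3 is placed in row 3; hence R3C1 = 2.
Column 4 already has 3, which forces R5C4 = 2.
Column 5 now contains 2; hence R5C5 = 3.
3 is placed in row 1; hence R1C1 = 4.
Row 2 now contains 4, which forces R2C1 = 3.
Row 2 now contains 4, leaving R2C2 = 1.
Column 1 already has 4, leaving R5C1 = 1.
Column 2 already has 1, which forces R5C2 = 4.
The full grid is 4 2 1 3 5 / 3 1 4 5 2 / 2 5 3 1 4 / 5 3 2 4 1 / 1 4 5 2 3.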